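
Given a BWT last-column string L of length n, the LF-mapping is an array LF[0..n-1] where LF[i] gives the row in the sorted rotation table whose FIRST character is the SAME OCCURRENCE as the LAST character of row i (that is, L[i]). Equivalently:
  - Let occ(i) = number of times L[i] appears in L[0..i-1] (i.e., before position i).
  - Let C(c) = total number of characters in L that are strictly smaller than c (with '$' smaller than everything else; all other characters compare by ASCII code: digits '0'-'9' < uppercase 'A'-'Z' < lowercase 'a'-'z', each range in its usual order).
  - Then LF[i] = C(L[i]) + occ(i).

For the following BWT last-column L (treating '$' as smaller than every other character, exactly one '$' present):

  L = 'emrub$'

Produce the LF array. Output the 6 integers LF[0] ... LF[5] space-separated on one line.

Answer: 2 3 4 5 1 0

Derivation:
Char counts: '$':1, 'b':1, 'e':1, 'm':1, 'r':1, 'u':1
C (first-col start): C('$')=0, C('b')=1, C('e')=2, C('m')=3, C('r')=4, C('u')=5
L[0]='e': occ=0, LF[0]=C('e')+0=2+0=2
L[1]='m': occ=0, LF[1]=C('m')+0=3+0=3
L[2]='r': occ=0, LF[2]=C('r')+0=4+0=4
L[3]='u': occ=0, LF[3]=C('u')+0=5+0=5
L[4]='b': occ=0, LF[4]=C('b')+0=1+0=1
L[5]='$': occ=0, LF[5]=C('$')+0=0+0=0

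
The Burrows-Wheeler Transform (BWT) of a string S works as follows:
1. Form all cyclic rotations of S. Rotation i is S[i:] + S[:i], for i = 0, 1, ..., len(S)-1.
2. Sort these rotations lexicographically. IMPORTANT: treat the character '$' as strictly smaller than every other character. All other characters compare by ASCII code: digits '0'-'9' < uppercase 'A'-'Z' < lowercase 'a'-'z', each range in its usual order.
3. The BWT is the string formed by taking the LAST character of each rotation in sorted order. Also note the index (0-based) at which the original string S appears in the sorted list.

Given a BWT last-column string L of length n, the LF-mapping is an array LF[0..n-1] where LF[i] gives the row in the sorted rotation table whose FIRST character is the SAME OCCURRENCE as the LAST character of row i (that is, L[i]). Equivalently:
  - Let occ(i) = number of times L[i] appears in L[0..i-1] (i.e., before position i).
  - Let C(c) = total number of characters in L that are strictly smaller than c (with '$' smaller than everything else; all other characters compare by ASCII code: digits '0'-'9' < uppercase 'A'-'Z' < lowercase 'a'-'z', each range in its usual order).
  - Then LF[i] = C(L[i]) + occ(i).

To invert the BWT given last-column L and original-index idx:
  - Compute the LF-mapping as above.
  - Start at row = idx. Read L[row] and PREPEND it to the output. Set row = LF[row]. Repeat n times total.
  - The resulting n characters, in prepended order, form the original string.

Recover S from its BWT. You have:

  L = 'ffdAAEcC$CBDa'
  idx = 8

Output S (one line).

Answer: afABdACECcDf$

Derivation:
LF mapping: 11 12 10 1 2 7 9 4 0 5 3 6 8
Walk LF starting at row 8, prepending L[row]:
  step 1: row=8, L[8]='$', prepend. Next row=LF[8]=0
  step 2: row=0, L[0]='f', prepend. Next row=LF[0]=11
  step 3: row=11, L[11]='D', prepend. Next row=LF[11]=6
  step 4: row=6, L[6]='c', prepend. Next row=LF[6]=9
  step 5: row=9, L[9]='C', prepend. Next row=LF[9]=5
  step 6: row=5, L[5]='E', prepend. Next row=LF[5]=7
  step 7: row=7, L[7]='C', prepend. Next row=LF[7]=4
  step 8: row=4, L[4]='A', prepend. Next row=LF[4]=2
  step 9: row=2, L[2]='d', prepend. Next row=LF[2]=10
  step 10: row=10, L[10]='B', prepend. Next row=LF[10]=3
  step 11: row=3, L[3]='A', prepend. Next row=LF[3]=1
  step 12: row=1, L[1]='f', prepend. Next row=LF[1]=12
  step 13: row=12, L[12]='a', prepend. Next row=LF[12]=8
Reversed output: afABdACECcDf$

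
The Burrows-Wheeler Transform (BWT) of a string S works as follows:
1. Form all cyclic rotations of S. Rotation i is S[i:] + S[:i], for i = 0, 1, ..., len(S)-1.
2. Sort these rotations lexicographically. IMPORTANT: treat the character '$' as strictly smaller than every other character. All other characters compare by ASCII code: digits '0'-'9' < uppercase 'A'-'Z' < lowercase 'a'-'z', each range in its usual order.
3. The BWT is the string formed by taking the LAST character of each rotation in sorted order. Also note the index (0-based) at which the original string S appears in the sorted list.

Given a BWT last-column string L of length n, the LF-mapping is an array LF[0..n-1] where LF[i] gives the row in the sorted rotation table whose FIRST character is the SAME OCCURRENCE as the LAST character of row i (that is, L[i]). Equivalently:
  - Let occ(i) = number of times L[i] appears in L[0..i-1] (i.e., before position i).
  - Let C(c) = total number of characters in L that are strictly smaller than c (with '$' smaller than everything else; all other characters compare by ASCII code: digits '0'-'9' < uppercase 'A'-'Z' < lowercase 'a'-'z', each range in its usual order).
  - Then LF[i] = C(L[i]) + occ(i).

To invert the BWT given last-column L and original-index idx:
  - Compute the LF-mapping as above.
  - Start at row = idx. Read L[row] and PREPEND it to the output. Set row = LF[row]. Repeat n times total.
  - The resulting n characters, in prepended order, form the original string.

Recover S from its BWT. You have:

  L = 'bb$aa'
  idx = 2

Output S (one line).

Answer: abab$

Derivation:
LF mapping: 3 4 0 1 2
Walk LF starting at row 2, prepending L[row]:
  step 1: row=2, L[2]='$', prepend. Next row=LF[2]=0
  step 2: row=0, L[0]='b', prepend. Next row=LF[0]=3
  step 3: row=3, L[3]='a', prepend. Next row=LF[3]=1
  step 4: row=1, L[1]='b', prepend. Next row=LF[1]=4
  step 5: row=4, L[4]='a', prepend. Next row=LF[4]=2
Reversed output: abab$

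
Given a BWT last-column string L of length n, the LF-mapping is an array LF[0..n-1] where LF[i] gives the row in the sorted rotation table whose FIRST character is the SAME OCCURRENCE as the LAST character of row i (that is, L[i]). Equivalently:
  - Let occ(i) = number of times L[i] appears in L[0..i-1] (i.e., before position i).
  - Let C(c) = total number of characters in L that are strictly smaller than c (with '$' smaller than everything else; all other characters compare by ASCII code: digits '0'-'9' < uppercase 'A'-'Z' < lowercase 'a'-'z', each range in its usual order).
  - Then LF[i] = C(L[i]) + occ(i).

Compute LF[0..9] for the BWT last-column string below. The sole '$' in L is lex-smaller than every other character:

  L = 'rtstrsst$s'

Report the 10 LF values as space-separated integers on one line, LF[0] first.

Answer: 1 7 3 8 2 4 5 9 0 6

Derivation:
Char counts: '$':1, 'r':2, 's':4, 't':3
C (first-col start): C('$')=0, C('r')=1, C('s')=3, C('t')=7
L[0]='r': occ=0, LF[0]=C('r')+0=1+0=1
L[1]='t': occ=0, LF[1]=C('t')+0=7+0=7
L[2]='s': occ=0, LF[2]=C('s')+0=3+0=3
L[3]='t': occ=1, LF[3]=C('t')+1=7+1=8
L[4]='r': occ=1, LF[4]=C('r')+1=1+1=2
L[5]='s': occ=1, LF[5]=C('s')+1=3+1=4
L[6]='s': occ=2, LF[6]=C('s')+2=3+2=5
L[7]='t': occ=2, LF[7]=C('t')+2=7+2=9
L[8]='$': occ=0, LF[8]=C('$')+0=0+0=0
L[9]='s': occ=3, LF[9]=C('s')+3=3+3=6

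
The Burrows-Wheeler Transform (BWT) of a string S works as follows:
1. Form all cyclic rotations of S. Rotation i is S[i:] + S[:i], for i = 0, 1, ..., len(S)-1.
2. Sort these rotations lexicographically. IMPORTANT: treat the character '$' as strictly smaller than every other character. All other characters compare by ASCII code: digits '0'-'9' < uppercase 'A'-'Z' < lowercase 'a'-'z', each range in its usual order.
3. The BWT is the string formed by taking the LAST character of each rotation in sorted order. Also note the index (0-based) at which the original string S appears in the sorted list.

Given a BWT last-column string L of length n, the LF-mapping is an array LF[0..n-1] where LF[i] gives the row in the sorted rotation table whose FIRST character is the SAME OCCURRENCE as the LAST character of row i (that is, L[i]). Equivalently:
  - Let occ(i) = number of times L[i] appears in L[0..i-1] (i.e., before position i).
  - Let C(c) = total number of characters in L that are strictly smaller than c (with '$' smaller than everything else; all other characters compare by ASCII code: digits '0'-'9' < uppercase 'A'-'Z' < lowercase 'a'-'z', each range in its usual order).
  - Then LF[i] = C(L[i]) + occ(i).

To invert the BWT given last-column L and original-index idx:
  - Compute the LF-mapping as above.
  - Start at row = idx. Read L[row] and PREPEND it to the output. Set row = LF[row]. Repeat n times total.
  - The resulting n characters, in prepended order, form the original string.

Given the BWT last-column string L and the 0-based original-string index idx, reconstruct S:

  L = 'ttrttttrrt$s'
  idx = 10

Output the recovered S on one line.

LF mapping: 5 6 1 7 8 9 10 2 3 11 0 4
Walk LF starting at row 10, prepending L[row]:
  step 1: row=10, L[10]='$', prepend. Next row=LF[10]=0
  step 2: row=0, L[0]='t', prepend. Next row=LF[0]=5
  step 3: row=5, L[5]='t', prepend. Next row=LF[5]=9
  step 4: row=9, L[9]='t', prepend. Next row=LF[9]=11
  step 5: row=11, L[11]='s', prepend. Next row=LF[11]=4
  step 6: row=4, L[4]='t', prepend. Next row=LF[4]=8
  step 7: row=8, L[8]='r', prepend. Next row=LF[8]=3
  step 8: row=3, L[3]='t', prepend. Next row=LF[3]=7
  step 9: row=7, L[7]='r', prepend. Next row=LF[7]=2
  step 10: row=2, L[2]='r', prepend. Next row=LF[2]=1
  step 11: row=1, L[1]='t', prepend. Next row=LF[1]=6
  step 12: row=6, L[6]='t', prepend. Next row=LF[6]=10
Reversed output: ttrrtrtsttt$

Answer: ttrrtrtsttt$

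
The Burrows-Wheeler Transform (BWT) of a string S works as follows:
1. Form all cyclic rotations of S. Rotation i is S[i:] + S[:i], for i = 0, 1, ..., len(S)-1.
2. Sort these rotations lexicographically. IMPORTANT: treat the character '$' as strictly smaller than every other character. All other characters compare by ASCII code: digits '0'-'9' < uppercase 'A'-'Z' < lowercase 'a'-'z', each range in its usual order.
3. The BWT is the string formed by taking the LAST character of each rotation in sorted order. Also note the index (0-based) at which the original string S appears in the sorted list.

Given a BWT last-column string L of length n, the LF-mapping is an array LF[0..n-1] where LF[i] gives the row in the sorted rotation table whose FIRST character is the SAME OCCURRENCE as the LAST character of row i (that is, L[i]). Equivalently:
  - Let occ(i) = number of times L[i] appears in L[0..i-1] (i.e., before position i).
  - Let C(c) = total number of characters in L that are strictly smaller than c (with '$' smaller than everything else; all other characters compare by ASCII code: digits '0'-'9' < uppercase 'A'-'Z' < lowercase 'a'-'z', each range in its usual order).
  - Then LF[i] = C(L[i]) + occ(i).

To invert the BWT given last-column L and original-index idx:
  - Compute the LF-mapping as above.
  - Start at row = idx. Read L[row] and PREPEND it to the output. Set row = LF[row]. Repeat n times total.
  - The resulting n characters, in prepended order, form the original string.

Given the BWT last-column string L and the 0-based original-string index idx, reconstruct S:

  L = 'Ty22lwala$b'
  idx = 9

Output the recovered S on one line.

Answer: wallaby22T$

Derivation:
LF mapping: 3 10 1 2 7 9 4 8 5 0 6
Walk LF starting at row 9, prepending L[row]:
  step 1: row=9, L[9]='$', prepend. Next row=LF[9]=0
  step 2: row=0, L[0]='T', prepend. Next row=LF[0]=3
  step 3: row=3, L[3]='2', prepend. Next row=LF[3]=2
  step 4: row=2, L[2]='2', prepend. Next row=LF[2]=1
  step 5: row=1, L[1]='y', prepend. Next row=LF[1]=10
  step 6: row=10, L[10]='b', prepend. Next row=LF[10]=6
  step 7: row=6, L[6]='a', prepend. Next row=LF[6]=4
  step 8: row=4, L[4]='l', prepend. Next row=LF[4]=7
  step 9: row=7, L[7]='l', prepend. Next row=LF[7]=8
  step 10: row=8, L[8]='a', prepend. Next row=LF[8]=5
  step 11: row=5, L[5]='w', prepend. Next row=LF[5]=9
Reversed output: wallaby22T$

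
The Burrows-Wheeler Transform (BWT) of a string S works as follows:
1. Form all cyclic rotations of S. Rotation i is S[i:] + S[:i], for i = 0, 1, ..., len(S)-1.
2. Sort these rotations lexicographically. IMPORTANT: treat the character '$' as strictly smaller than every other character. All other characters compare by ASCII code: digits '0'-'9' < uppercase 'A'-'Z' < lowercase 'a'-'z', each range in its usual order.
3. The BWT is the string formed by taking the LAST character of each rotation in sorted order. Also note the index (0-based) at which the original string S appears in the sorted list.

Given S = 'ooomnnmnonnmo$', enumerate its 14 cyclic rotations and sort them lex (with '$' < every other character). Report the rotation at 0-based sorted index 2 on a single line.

Answer: mnonnmo$ooomnn

Derivation:
All 14 rotations (rotation i = S[i:]+S[:i]):
  rot[0] = ooomnnmnonnmo$
  rot[1] = oomnnmnonnmo$o
  rot[2] = omnnmnonnmo$oo
  rot[3] = mnnmnonnmo$ooo
  rot[4] = nnmnonnmo$ooom
  rot[5] = nmnonnmo$ooomn
  rot[6] = mnonnmo$ooomnn
  rot[7] = nonnmo$ooomnnm
  rot[8] = onnmo$ooomnnmn
  rot[9] = nnmo$ooomnnmno
  rot[10] = nmo$ooomnnmnon
  rot[11] = mo$ooomnnmnonn
  rot[12] = o$ooomnnmnonnm
  rot[13] = $ooomnnmnonnmo
Sorted (with $ < everything):
  sorted[0] = $ooomnnmnonnmo
  sorted[1] = mnnmnonnmo$ooo
  sorted[2] = mnonnmo$ooomnn
  sorted[3] = mo$ooomnnmnonn
  sorted[4] = nmnonnmo$ooomn
  sorted[5] = nmo$ooomnnmnon
  sorted[6] = nnmnonnmo$ooom
  sorted[7] = nnmo$ooomnnmno
  sorted[8] = nonnmo$ooomnnm
  sorted[9] = o$ooomnnmnonnm
  sorted[10] = omnnmnonnmo$oo
  sorted[11] = onnmo$ooomnnmn
  sorted[12] = oomnnmnonnmo$o
  sorted[13] = ooomnnmnonnmo$
sorted[2] = mnonnmo$ooomnn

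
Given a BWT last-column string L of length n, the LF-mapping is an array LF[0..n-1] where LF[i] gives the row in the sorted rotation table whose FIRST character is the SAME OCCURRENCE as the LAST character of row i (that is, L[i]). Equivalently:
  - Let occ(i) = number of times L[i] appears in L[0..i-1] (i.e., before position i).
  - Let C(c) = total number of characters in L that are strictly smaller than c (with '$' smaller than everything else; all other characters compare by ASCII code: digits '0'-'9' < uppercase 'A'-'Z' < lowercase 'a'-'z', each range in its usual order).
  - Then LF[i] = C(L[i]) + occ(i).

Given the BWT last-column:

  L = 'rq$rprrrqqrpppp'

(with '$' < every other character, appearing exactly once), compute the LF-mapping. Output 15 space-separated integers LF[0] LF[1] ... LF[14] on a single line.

Char counts: '$':1, 'p':5, 'q':3, 'r':6
C (first-col start): C('$')=0, C('p')=1, C('q')=6, C('r')=9
L[0]='r': occ=0, LF[0]=C('r')+0=9+0=9
L[1]='q': occ=0, LF[1]=C('q')+0=6+0=6
L[2]='$': occ=0, LF[2]=C('$')+0=0+0=0
L[3]='r': occ=1, LF[3]=C('r')+1=9+1=10
L[4]='p': occ=0, LF[4]=C('p')+0=1+0=1
L[5]='r': occ=2, LF[5]=C('r')+2=9+2=11
L[6]='r': occ=3, LF[6]=C('r')+3=9+3=12
L[7]='r': occ=4, LF[7]=C('r')+4=9+4=13
L[8]='q': occ=1, LF[8]=C('q')+1=6+1=7
L[9]='q': occ=2, LF[9]=C('q')+2=6+2=8
L[10]='r': occ=5, LF[10]=C('r')+5=9+5=14
L[11]='p': occ=1, LF[11]=C('p')+1=1+1=2
L[12]='p': occ=2, LF[12]=C('p')+2=1+2=3
L[13]='p': occ=3, LF[13]=C('p')+3=1+3=4
L[14]='p': occ=4, LF[14]=C('p')+4=1+4=5

Answer: 9 6 0 10 1 11 12 13 7 8 14 2 3 4 5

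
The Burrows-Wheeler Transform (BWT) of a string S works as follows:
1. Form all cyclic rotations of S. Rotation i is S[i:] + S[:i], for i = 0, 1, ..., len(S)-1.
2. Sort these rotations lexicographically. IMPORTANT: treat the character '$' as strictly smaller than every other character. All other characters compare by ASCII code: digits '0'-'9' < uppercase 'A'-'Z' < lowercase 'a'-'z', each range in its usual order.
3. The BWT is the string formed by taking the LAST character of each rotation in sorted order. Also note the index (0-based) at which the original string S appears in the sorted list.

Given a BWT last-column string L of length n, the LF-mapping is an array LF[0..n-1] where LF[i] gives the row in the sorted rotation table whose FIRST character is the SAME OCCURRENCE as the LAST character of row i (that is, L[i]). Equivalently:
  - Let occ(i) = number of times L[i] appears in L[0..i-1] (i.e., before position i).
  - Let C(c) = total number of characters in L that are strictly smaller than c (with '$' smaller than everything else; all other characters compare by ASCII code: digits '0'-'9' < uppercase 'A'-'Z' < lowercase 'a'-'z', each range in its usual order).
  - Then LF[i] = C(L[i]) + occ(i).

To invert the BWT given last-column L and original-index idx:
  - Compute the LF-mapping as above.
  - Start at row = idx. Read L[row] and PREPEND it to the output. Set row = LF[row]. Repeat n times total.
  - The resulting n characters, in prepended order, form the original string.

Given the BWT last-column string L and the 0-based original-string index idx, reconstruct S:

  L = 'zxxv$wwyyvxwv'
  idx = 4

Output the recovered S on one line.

Answer: wwwyxvxyxvvz$

Derivation:
LF mapping: 12 7 8 1 0 4 5 10 11 2 9 6 3
Walk LF starting at row 4, prepending L[row]:
  step 1: row=4, L[4]='$', prepend. Next row=LF[4]=0
  step 2: row=0, L[0]='z', prepend. Next row=LF[0]=12
  step 3: row=12, L[12]='v', prepend. Next row=LF[12]=3
  step 4: row=3, L[3]='v', prepend. Next row=LF[3]=1
  step 5: row=1, L[1]='x', prepend. Next row=LF[1]=7
  step 6: row=7, L[7]='y', prepend. Next row=LF[7]=10
  step 7: row=10, L[10]='x', prepend. Next row=LF[10]=9
  step 8: row=9, L[9]='v', prepend. Next row=LF[9]=2
  step 9: row=2, L[2]='x', prepend. Next row=LF[2]=8
  step 10: row=8, L[8]='y', prepend. Next row=LF[8]=11
  step 11: row=11, L[11]='w', prepend. Next row=LF[11]=6
  step 12: row=6, L[6]='w', prepend. Next row=LF[6]=5
  step 13: row=5, L[5]='w', prepend. Next row=LF[5]=4
Reversed output: wwwyxvxyxvvz$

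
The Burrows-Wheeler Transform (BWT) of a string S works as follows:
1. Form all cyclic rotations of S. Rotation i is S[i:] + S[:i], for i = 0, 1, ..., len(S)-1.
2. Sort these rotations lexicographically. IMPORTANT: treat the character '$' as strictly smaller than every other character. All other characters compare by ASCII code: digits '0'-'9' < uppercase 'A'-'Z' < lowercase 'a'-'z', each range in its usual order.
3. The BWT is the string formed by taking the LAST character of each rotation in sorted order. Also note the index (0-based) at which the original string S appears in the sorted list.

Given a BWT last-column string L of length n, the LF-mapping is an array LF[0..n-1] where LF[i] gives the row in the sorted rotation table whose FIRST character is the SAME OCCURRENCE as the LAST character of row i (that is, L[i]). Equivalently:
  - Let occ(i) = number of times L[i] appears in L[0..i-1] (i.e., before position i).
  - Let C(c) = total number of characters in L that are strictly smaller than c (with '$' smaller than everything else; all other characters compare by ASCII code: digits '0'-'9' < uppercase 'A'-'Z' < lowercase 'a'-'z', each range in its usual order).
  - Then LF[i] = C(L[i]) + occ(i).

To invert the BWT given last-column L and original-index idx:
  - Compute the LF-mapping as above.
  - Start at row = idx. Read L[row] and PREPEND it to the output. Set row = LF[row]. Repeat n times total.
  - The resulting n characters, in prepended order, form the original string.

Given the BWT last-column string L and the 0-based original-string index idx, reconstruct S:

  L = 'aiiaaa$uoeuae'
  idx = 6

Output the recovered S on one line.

Answer: eiaaaaueuoia$

Derivation:
LF mapping: 1 8 9 2 3 4 0 11 10 6 12 5 7
Walk LF starting at row 6, prepending L[row]:
  step 1: row=6, L[6]='$', prepend. Next row=LF[6]=0
  step 2: row=0, L[0]='a', prepend. Next row=LF[0]=1
  step 3: row=1, L[1]='i', prepend. Next row=LF[1]=8
  step 4: row=8, L[8]='o', prepend. Next row=LF[8]=10
  step 5: row=10, L[10]='u', prepend. Next row=LF[10]=12
  step 6: row=12, L[12]='e', prepend. Next row=LF[12]=7
  step 7: row=7, L[7]='u', prepend. Next row=LF[7]=11
  step 8: row=11, L[11]='a', prepend. Next row=LF[11]=5
  step 9: row=5, L[5]='a', prepend. Next row=LF[5]=4
  step 10: row=4, L[4]='a', prepend. Next row=LF[4]=3
  step 11: row=3, L[3]='a', prepend. Next row=LF[3]=2
  step 12: row=2, L[2]='i', prepend. Next row=LF[2]=9
  step 13: row=9, L[9]='e', prepend. Next row=LF[9]=6
Reversed output: eiaaaaueuoia$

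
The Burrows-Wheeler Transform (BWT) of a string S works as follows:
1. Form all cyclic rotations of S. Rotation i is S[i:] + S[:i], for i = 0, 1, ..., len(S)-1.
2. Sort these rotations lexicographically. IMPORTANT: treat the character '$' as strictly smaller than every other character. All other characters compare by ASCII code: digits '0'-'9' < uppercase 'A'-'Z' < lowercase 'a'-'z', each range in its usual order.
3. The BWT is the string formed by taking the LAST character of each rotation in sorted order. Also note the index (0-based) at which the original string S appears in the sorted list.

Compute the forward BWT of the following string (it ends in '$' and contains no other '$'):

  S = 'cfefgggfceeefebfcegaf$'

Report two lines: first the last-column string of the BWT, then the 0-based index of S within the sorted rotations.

All 22 rotations (rotation i = S[i:]+S[:i]):
  rot[0] = cfefgggfceeefebfcegaf$
  rot[1] = fefgggfceeefebfcegaf$c
  rot[2] = efgggfceeefebfcegaf$cf
  rot[3] = fgggfceeefebfcegaf$cfe
  rot[4] = gggfceeefebfcegaf$cfef
  rot[5] = ggfceeefebfcegaf$cfefg
  rot[6] = gfceeefebfcegaf$cfefgg
  rot[7] = fceeefebfcegaf$cfefggg
  rot[8] = ceeefebfcegaf$cfefgggf
  rot[9] = eeefebfcegaf$cfefgggfc
  rot[10] = eefebfcegaf$cfefgggfce
  rot[11] = efebfcegaf$cfefgggfcee
  rot[12] = febfcegaf$cfefgggfceee
  rot[13] = ebfcegaf$cfefgggfceeef
  rot[14] = bfcegaf$cfefgggfceeefe
  rot[15] = fcegaf$cfefgggfceeefeb
  rot[16] = cegaf$cfefgggfceeefebf
  rot[17] = egaf$cfefgggfceeefebfc
  rot[18] = gaf$cfefgggfceeefebfce
  rot[19] = af$cfefgggfceeefebfceg
  rot[20] = f$cfefgggfceeefebfcega
  rot[21] = $cfefgggfceeefebfcegaf
Sorted (with $ < everything):
  sorted[0] = $cfefgggfceeefebfcegaf  (last char: 'f')
  sorted[1] = af$cfefgggfceeefebfceg  (last char: 'g')
  sorted[2] = bfcegaf$cfefgggfceeefe  (last char: 'e')
  sorted[3] = ceeefebfcegaf$cfefgggf  (last char: 'f')
  sorted[4] = cegaf$cfefgggfceeefebf  (last char: 'f')
  sorted[5] = cfefgggfceeefebfcegaf$  (last char: '$')
  sorted[6] = ebfcegaf$cfefgggfceeef  (last char: 'f')
  sorted[7] = eeefebfcegaf$cfefgggfc  (last char: 'c')
  sorted[8] = eefebfcegaf$cfefgggfce  (last char: 'e')
  sorted[9] = efebfcegaf$cfefgggfcee  (last char: 'e')
  sorted[10] = efgggfceeefebfcegaf$cf  (last char: 'f')
  sorted[11] = egaf$cfefgggfceeefebfc  (last char: 'c')
  sorted[12] = f$cfefgggfceeefebfcega  (last char: 'a')
  sorted[13] = fceeefebfcegaf$cfefggg  (last char: 'g')
  sorted[14] = fcegaf$cfefgggfceeefeb  (last char: 'b')
  sorted[15] = febfcegaf$cfefgggfceee  (last char: 'e')
  sorted[16] = fefgggfceeefebfcegaf$c  (last char: 'c')
  sorted[17] = fgggfceeefebfcegaf$cfe  (last char: 'e')
  sorted[18] = gaf$cfefgggfceeefebfce  (last char: 'e')
  sorted[19] = gfceeefebfcegaf$cfefgg  (last char: 'g')
  sorted[20] = ggfceeefebfcegaf$cfefg  (last char: 'g')
  sorted[21] = gggfceeefebfcegaf$cfef  (last char: 'f')
Last column: fgeff$fceefcagbeceeggf
Original string S is at sorted index 5

Answer: fgeff$fceefcagbeceeggf
5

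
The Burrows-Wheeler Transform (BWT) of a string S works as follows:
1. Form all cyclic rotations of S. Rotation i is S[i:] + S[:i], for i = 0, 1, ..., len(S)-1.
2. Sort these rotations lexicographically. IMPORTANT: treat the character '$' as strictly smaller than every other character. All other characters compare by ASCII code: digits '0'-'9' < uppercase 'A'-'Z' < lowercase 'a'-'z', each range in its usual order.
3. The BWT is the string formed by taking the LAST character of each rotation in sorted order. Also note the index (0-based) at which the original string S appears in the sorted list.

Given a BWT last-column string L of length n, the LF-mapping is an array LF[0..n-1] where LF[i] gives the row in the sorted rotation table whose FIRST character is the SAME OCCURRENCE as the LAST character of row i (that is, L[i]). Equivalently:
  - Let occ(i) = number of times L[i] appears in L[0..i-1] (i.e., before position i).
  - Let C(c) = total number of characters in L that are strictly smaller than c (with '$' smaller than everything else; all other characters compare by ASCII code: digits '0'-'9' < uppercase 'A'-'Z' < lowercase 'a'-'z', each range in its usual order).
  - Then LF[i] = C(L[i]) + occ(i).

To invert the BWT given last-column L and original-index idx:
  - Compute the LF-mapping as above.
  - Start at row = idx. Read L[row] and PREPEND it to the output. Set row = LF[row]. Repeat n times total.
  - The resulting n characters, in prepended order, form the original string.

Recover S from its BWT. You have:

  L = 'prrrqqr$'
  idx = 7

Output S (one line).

Answer: rrqrqrp$

Derivation:
LF mapping: 1 4 5 6 2 3 7 0
Walk LF starting at row 7, prepending L[row]:
  step 1: row=7, L[7]='$', prepend. Next row=LF[7]=0
  step 2: row=0, L[0]='p', prepend. Next row=LF[0]=1
  step 3: row=1, L[1]='r', prepend. Next row=LF[1]=4
  step 4: row=4, L[4]='q', prepend. Next row=LF[4]=2
  step 5: row=2, L[2]='r', prepend. Next row=LF[2]=5
  step 6: row=5, L[5]='q', prepend. Next row=LF[5]=3
  step 7: row=3, L[3]='r', prepend. Next row=LF[3]=6
  step 8: row=6, L[6]='r', prepend. Next row=LF[6]=7
Reversed output: rrqrqrp$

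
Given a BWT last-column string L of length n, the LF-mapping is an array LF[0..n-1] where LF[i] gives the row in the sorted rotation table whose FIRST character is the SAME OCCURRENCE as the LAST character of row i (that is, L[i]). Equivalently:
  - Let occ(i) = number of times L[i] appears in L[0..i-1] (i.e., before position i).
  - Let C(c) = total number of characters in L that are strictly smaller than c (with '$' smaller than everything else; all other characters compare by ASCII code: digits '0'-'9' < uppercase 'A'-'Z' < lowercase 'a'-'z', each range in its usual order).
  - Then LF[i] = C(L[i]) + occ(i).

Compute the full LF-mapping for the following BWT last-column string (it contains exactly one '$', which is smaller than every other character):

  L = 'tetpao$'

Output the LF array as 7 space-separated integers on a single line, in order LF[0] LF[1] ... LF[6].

Char counts: '$':1, 'a':1, 'e':1, 'o':1, 'p':1, 't':2
C (first-col start): C('$')=0, C('a')=1, C('e')=2, C('o')=3, C('p')=4, C('t')=5
L[0]='t': occ=0, LF[0]=C('t')+0=5+0=5
L[1]='e': occ=0, LF[1]=C('e')+0=2+0=2
L[2]='t': occ=1, LF[2]=C('t')+1=5+1=6
L[3]='p': occ=0, LF[3]=C('p')+0=4+0=4
L[4]='a': occ=0, LF[4]=C('a')+0=1+0=1
L[5]='o': occ=0, LF[5]=C('o')+0=3+0=3
L[6]='$': occ=0, LF[6]=C('$')+0=0+0=0

Answer: 5 2 6 4 1 3 0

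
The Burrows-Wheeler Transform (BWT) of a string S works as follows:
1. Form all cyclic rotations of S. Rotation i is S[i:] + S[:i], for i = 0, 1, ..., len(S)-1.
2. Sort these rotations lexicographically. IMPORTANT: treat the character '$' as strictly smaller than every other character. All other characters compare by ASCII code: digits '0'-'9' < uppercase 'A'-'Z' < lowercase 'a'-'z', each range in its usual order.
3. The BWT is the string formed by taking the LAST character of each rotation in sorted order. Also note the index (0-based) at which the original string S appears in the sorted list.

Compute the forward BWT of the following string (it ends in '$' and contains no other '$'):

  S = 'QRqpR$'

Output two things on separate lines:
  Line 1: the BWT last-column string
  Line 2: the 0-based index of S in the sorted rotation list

Answer: R$pQqR
1

Derivation:
All 6 rotations (rotation i = S[i:]+S[:i]):
  rot[0] = QRqpR$
  rot[1] = RqpR$Q
  rot[2] = qpR$QR
  rot[3] = pR$QRq
  rot[4] = R$QRqp
  rot[5] = $QRqpR
Sorted (with $ < everything):
  sorted[0] = $QRqpR  (last char: 'R')
  sorted[1] = QRqpR$  (last char: '$')
  sorted[2] = R$QRqp  (last char: 'p')
  sorted[3] = RqpR$Q  (last char: 'Q')
  sorted[4] = pR$QRq  (last char: 'q')
  sorted[5] = qpR$QR  (last char: 'R')
Last column: R$pQqR
Original string S is at sorted index 1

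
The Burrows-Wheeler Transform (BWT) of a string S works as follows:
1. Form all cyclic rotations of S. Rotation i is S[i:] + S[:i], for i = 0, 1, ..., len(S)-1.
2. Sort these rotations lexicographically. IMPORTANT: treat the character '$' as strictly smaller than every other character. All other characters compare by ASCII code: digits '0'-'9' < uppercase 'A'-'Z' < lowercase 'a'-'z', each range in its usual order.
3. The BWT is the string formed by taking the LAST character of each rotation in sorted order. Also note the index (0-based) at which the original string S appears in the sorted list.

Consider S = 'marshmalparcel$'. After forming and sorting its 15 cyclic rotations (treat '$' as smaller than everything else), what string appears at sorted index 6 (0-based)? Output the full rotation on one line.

Answer: hmalparcel$mars

Derivation:
All 15 rotations (rotation i = S[i:]+S[:i]):
  rot[0] = marshmalparcel$
  rot[1] = arshmalparcel$m
  rot[2] = rshmalparcel$ma
  rot[3] = shmalparcel$mar
  rot[4] = hmalparcel$mars
  rot[5] = malparcel$marsh
  rot[6] = alparcel$marshm
  rot[7] = lparcel$marshma
  rot[8] = parcel$marshmal
  rot[9] = arcel$marshmalp
  rot[10] = rcel$marshmalpa
  rot[11] = cel$marshmalpar
  rot[12] = el$marshmalparc
  rot[13] = l$marshmalparce
  rot[14] = $marshmalparcel
Sorted (with $ < everything):
  sorted[0] = $marshmalparcel
  sorted[1] = alparcel$marshm
  sorted[2] = arcel$marshmalp
  sorted[3] = arshmalparcel$m
  sorted[4] = cel$marshmalpar
  sorted[5] = el$marshmalparc
  sorted[6] = hmalparcel$mars
  sorted[7] = l$marshmalparce
  sorted[8] = lparcel$marshma
  sorted[9] = malparcel$marsh
  sorted[10] = marshmalparcel$
  sorted[11] = parcel$marshmal
  sorted[12] = rcel$marshmalpa
  sorted[13] = rshmalparcel$ma
  sorted[14] = shmalparcel$mar
sorted[6] = hmalparcel$mars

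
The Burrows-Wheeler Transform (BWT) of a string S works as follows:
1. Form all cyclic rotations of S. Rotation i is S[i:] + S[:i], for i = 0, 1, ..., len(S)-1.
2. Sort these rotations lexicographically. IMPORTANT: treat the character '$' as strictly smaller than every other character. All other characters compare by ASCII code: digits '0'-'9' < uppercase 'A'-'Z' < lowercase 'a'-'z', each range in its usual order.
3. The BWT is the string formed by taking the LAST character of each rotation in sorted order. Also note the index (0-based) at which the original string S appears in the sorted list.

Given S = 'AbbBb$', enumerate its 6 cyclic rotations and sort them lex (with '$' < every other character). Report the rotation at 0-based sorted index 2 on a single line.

All 6 rotations (rotation i = S[i:]+S[:i]):
  rot[0] = AbbBb$
  rot[1] = bbBb$A
  rot[2] = bBb$Ab
  rot[3] = Bb$Abb
  rot[4] = b$AbbB
  rot[5] = $AbbBb
Sorted (with $ < everything):
  sorted[0] = $AbbBb
  sorted[1] = AbbBb$
  sorted[2] = Bb$Abb
  sorted[3] = b$AbbB
  sorted[4] = bBb$Ab
  sorted[5] = bbBb$A
sorted[2] = Bb$Abb

Answer: Bb$Abb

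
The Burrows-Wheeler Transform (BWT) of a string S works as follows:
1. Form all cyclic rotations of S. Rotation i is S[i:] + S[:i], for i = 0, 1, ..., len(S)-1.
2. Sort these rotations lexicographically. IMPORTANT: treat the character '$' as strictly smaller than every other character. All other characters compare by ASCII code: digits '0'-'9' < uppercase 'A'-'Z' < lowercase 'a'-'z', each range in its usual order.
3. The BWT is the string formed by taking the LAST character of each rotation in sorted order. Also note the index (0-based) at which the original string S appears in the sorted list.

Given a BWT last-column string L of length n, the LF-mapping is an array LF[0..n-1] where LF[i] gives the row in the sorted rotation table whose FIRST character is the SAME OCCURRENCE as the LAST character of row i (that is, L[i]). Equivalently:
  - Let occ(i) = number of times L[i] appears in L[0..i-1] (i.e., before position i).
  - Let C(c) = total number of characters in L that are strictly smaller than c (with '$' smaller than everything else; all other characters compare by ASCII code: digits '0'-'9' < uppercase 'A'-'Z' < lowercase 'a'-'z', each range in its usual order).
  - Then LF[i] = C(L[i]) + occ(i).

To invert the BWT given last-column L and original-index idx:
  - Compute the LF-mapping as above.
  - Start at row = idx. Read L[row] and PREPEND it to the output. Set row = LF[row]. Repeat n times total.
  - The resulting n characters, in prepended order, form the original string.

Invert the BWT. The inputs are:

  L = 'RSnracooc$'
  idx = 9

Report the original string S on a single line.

LF mapping: 1 2 6 9 3 4 7 8 5 0
Walk LF starting at row 9, prepending L[row]:
  step 1: row=9, L[9]='$', prepend. Next row=LF[9]=0
  step 2: row=0, L[0]='R', prepend. Next row=LF[0]=1
  step 3: row=1, L[1]='S', prepend. Next row=LF[1]=2
  step 4: row=2, L[2]='n', prepend. Next row=LF[2]=6
  step 5: row=6, L[6]='o', prepend. Next row=LF[6]=7
  step 6: row=7, L[7]='o', prepend. Next row=LF[7]=8
  step 7: row=8, L[8]='c', prepend. Next row=LF[8]=5
  step 8: row=5, L[5]='c', prepend. Next row=LF[5]=4
  step 9: row=4, L[4]='a', prepend. Next row=LF[4]=3
  step 10: row=3, L[3]='r', prepend. Next row=LF[3]=9
Reversed output: raccoonSR$

Answer: raccoonSR$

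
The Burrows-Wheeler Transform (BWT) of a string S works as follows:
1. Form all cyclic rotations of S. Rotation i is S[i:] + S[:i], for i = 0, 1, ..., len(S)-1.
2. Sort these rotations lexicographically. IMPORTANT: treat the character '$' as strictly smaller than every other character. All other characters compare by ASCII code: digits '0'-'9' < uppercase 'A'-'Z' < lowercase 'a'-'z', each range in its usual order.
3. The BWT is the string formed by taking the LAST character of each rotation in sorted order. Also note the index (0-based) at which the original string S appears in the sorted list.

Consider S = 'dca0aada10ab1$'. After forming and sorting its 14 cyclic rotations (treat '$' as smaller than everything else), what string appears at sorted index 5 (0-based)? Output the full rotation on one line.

All 14 rotations (rotation i = S[i:]+S[:i]):
  rot[0] = dca0aada10ab1$
  rot[1] = ca0aada10ab1$d
  rot[2] = a0aada10ab1$dc
  rot[3] = 0aada10ab1$dca
  rot[4] = aada10ab1$dca0
  rot[5] = ada10ab1$dca0a
  rot[6] = da10ab1$dca0aa
  rot[7] = a10ab1$dca0aad
  rot[8] = 10ab1$dca0aada
  rot[9] = 0ab1$dca0aada1
  rot[10] = ab1$dca0aada10
  rot[11] = b1$dca0aada10a
  rot[12] = 1$dca0aada10ab
  rot[13] = $dca0aada10ab1
Sorted (with $ < everything):
  sorted[0] = $dca0aada10ab1
  sorted[1] = 0aada10ab1$dca
  sorted[2] = 0ab1$dca0aada1
  sorted[3] = 1$dca0aada10ab
  sorted[4] = 10ab1$dca0aada
  sorted[5] = a0aada10ab1$dc
  sorted[6] = a10ab1$dca0aad
  sorted[7] = aada10ab1$dca0
  sorted[8] = ab1$dca0aada10
  sorted[9] = ada10ab1$dca0a
  sorted[10] = b1$dca0aada10a
  sorted[11] = ca0aada10ab1$d
  sorted[12] = da10ab1$dca0aa
  sorted[13] = dca0aada10ab1$
sorted[5] = a0aada10ab1$dc

Answer: a0aada10ab1$dc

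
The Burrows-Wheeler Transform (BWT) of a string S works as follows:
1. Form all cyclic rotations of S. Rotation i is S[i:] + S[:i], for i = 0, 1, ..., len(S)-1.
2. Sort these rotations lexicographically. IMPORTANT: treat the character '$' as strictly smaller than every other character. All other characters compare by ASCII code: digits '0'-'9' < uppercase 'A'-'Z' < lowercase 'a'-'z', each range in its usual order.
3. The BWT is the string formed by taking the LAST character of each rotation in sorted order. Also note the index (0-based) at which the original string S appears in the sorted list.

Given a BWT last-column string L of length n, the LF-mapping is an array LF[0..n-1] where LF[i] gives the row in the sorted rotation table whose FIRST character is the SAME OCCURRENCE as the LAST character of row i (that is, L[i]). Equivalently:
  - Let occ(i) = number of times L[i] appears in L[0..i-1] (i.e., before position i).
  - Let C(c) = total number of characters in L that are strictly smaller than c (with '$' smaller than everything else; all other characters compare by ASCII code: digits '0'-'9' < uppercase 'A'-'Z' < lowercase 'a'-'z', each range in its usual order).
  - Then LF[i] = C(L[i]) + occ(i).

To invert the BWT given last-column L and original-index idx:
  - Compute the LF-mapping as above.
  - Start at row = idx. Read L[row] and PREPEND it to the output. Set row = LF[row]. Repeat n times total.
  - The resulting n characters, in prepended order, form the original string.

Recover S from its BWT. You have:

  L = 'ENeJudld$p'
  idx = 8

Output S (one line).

LF mapping: 1 3 6 2 9 4 7 5 0 8
Walk LF starting at row 8, prepending L[row]:
  step 1: row=8, L[8]='$', prepend. Next row=LF[8]=0
  step 2: row=0, L[0]='E', prepend. Next row=LF[0]=1
  step 3: row=1, L[1]='N', prepend. Next row=LF[1]=3
  step 4: row=3, L[3]='J', prepend. Next row=LF[3]=2
  step 5: row=2, L[2]='e', prepend. Next row=LF[2]=6
  step 6: row=6, L[6]='l', prepend. Next row=LF[6]=7
  step 7: row=7, L[7]='d', prepend. Next row=LF[7]=5
  step 8: row=5, L[5]='d', prepend. Next row=LF[5]=4
  step 9: row=4, L[4]='u', prepend. Next row=LF[4]=9
  step 10: row=9, L[9]='p', prepend. Next row=LF[9]=8
Reversed output: puddleJNE$

Answer: puddleJNE$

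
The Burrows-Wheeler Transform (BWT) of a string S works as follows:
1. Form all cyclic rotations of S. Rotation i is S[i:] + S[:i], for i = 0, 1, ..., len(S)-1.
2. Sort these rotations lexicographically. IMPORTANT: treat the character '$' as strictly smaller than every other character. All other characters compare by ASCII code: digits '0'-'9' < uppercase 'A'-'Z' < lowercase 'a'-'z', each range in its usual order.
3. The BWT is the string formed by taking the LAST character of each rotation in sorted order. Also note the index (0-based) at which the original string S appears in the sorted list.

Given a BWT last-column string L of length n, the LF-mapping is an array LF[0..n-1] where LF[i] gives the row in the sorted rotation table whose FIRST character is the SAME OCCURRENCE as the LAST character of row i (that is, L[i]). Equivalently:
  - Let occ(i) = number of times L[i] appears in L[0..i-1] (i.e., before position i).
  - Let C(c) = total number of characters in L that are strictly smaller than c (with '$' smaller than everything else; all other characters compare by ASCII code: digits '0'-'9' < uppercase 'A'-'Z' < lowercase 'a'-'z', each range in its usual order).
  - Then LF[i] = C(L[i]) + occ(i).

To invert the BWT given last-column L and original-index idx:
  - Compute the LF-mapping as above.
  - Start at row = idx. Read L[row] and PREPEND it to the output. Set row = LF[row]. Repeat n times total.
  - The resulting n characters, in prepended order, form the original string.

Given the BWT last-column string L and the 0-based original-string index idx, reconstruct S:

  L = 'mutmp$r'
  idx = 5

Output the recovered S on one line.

Answer: tmprum$

Derivation:
LF mapping: 1 6 5 2 3 0 4
Walk LF starting at row 5, prepending L[row]:
  step 1: row=5, L[5]='$', prepend. Next row=LF[5]=0
  step 2: row=0, L[0]='m', prepend. Next row=LF[0]=1
  step 3: row=1, L[1]='u', prepend. Next row=LF[1]=6
  step 4: row=6, L[6]='r', prepend. Next row=LF[6]=4
  step 5: row=4, L[4]='p', prepend. Next row=LF[4]=3
  step 6: row=3, L[3]='m', prepend. Next row=LF[3]=2
  step 7: row=2, L[2]='t', prepend. Next row=LF[2]=5
Reversed output: tmprum$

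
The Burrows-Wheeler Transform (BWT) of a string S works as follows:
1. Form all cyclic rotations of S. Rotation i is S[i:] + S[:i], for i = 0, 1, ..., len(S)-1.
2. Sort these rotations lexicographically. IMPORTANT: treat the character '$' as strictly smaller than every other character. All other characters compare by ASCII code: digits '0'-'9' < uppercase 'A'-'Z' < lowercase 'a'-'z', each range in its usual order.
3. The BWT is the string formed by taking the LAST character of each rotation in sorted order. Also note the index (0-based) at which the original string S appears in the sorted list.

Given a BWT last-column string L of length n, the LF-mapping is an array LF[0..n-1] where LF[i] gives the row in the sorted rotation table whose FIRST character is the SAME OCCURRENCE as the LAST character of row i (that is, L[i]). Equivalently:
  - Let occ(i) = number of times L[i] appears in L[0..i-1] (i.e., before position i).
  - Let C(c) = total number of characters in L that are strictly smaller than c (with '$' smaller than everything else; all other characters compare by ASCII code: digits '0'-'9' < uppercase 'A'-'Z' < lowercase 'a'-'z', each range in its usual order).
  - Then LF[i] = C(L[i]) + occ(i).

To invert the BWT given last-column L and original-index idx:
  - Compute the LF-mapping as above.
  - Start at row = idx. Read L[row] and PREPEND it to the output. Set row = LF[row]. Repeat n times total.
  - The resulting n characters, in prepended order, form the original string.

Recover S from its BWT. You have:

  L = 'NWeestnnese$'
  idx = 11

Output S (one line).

LF mapping: 1 2 3 4 9 11 7 8 5 10 6 0
Walk LF starting at row 11, prepending L[row]:
  step 1: row=11, L[11]='$', prepend. Next row=LF[11]=0
  step 2: row=0, L[0]='N', prepend. Next row=LF[0]=1
  step 3: row=1, L[1]='W', prepend. Next row=LF[1]=2
  step 4: row=2, L[2]='e', prepend. Next row=LF[2]=3
  step 5: row=3, L[3]='e', prepend. Next row=LF[3]=4
  step 6: row=4, L[4]='s', prepend. Next row=LF[4]=9
  step 7: row=9, L[9]='s', prepend. Next row=LF[9]=10
  step 8: row=10, L[10]='e', prepend. Next row=LF[10]=6
  step 9: row=6, L[6]='n', prepend. Next row=LF[6]=7
  step 10: row=7, L[7]='n', prepend. Next row=LF[7]=8
  step 11: row=8, L[8]='e', prepend. Next row=LF[8]=5
  step 12: row=5, L[5]='t', prepend. Next row=LF[5]=11
Reversed output: tennesseeWN$

Answer: tennesseeWN$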